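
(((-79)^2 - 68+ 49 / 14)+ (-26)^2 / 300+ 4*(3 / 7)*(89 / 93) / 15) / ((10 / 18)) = 603365943 / 54250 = 11121.95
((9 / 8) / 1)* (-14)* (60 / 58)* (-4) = 1890 / 29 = 65.17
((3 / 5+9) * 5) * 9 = 432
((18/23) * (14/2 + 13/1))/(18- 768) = -12/575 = -0.02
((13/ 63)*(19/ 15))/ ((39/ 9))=19/ 315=0.06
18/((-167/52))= -936/167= -5.60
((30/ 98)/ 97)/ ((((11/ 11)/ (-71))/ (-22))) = 23430/ 4753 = 4.93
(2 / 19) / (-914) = -1 / 8683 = -0.00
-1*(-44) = 44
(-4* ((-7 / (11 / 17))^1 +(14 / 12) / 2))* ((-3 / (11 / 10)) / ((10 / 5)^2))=-6755 / 242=-27.91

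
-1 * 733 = -733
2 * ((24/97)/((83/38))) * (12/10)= 10944/40255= 0.27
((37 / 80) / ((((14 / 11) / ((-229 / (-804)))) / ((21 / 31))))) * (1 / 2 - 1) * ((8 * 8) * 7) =-652421 / 41540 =-15.71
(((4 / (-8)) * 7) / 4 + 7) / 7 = 7 / 8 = 0.88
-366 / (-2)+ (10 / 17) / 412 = 640871 / 3502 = 183.00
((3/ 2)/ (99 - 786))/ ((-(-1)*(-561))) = 0.00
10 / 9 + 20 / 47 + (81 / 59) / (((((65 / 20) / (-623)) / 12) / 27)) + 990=-27342525164 / 324441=-84275.80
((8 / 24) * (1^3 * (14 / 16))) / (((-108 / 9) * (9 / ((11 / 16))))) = -77 / 41472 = -0.00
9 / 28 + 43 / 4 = 155 / 14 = 11.07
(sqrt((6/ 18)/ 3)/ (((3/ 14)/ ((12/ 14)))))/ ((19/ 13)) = 52/ 57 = 0.91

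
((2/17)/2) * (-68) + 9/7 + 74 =499/7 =71.29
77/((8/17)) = 1309/8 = 163.62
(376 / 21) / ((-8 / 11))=-517 / 21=-24.62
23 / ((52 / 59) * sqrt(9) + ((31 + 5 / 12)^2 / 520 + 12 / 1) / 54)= 422081280 / 53245367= 7.93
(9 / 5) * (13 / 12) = 39 / 20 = 1.95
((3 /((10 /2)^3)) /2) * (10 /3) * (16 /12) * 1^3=4 /75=0.05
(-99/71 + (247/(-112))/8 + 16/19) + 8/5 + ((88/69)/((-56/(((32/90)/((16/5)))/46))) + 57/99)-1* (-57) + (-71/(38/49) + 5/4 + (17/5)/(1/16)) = 4262402002981/189903111552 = 22.45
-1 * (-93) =93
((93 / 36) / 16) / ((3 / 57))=589 / 192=3.07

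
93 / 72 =31 / 24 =1.29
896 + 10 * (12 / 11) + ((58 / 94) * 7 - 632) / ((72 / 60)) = 1190677 / 3102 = 383.84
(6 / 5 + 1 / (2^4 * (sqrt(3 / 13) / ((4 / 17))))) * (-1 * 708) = -871.27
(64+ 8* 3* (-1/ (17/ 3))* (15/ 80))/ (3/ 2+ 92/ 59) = 126791/ 6137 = 20.66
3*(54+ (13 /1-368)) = -903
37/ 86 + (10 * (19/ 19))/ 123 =5411/ 10578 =0.51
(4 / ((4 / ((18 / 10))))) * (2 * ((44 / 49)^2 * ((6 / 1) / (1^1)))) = 209088 / 12005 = 17.42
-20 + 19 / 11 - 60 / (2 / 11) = -3831 / 11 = -348.27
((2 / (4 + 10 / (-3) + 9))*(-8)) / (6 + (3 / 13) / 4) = -832 / 3045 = -0.27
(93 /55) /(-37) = -93 /2035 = -0.05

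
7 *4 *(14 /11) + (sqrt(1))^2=403 /11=36.64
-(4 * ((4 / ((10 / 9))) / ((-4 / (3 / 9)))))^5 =2.49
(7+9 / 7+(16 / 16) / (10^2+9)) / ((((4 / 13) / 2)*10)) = 82277 / 15260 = 5.39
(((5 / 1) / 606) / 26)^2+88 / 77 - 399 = -691380527585 / 1737760752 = -397.86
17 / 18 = 0.94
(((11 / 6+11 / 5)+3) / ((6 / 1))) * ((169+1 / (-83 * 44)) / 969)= 43408819 / 212327280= 0.20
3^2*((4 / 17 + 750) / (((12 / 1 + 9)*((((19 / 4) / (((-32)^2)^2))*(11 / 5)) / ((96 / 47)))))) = 11004511518720 / 166991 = 65898829.99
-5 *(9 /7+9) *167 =-60120 /7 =-8588.57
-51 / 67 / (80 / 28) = -357 / 1340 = -0.27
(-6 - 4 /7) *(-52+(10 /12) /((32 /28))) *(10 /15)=56603 /252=224.62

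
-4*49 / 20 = -49 / 5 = -9.80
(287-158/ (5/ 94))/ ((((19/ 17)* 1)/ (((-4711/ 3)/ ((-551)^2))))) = 12.42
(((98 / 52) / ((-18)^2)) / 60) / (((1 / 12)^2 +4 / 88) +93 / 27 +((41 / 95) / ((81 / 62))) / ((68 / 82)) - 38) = -174097 / 61246365882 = -0.00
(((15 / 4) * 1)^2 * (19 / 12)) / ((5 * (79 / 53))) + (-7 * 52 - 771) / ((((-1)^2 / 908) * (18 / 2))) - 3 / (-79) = -5210474807 / 45504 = -114505.86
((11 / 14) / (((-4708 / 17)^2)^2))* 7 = 83521 / 89327077852672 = 0.00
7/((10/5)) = 7/2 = 3.50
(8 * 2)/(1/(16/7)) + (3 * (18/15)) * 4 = 1784/35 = 50.97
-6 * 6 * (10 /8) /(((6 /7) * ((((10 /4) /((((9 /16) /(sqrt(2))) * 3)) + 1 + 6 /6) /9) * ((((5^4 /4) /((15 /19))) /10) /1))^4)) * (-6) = 21274879815691960889088 /258724662468828125-3008720604923259899904 * sqrt(2) /51744932493765625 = 0.05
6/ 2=3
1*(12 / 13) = 12 / 13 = 0.92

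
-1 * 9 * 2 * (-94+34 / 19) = 31536 / 19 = 1659.79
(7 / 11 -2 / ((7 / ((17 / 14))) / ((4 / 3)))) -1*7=-11038 / 1617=-6.83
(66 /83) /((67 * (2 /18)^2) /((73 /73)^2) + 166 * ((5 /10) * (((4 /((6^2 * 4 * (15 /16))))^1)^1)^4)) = 21921941250 /22805339209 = 0.96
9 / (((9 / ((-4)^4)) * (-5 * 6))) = -128 / 15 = -8.53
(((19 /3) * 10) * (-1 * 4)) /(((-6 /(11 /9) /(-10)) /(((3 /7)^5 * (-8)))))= 1003200 /16807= 59.69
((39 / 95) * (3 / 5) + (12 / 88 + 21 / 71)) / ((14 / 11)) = 503379 / 944300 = 0.53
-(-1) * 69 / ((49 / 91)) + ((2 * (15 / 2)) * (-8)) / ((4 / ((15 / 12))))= 1269 / 14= 90.64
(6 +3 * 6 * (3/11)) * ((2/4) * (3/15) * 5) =60/11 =5.45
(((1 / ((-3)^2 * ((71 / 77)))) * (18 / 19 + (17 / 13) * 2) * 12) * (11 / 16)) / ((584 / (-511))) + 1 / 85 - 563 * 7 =-3944.09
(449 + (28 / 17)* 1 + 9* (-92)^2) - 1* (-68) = 76694.65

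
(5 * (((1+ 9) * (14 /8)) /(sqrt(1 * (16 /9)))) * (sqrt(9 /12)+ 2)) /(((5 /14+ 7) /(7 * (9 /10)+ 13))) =141855 * sqrt(3) /1648+ 141855 /412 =493.40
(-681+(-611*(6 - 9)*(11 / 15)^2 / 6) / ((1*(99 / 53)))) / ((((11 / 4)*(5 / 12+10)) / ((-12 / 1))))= 76858784 / 309375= 248.43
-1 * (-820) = 820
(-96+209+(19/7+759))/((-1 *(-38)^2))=-6123/10108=-0.61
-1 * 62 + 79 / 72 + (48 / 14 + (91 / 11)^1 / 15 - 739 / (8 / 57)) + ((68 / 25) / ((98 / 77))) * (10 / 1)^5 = 1444156477 / 6930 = 208391.99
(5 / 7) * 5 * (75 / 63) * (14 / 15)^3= 280 / 81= 3.46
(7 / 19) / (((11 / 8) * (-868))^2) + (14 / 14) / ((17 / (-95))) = -1469210367 / 262911341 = -5.59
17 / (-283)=-17 / 283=-0.06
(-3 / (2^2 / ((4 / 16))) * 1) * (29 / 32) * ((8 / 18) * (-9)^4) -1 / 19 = -1205165 / 2432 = -495.54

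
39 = 39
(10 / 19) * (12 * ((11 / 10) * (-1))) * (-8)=1056 / 19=55.58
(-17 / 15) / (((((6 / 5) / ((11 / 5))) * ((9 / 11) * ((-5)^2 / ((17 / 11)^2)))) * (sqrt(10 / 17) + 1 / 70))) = 584647 / 99190575-481474 * sqrt(170) / 19838115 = -0.31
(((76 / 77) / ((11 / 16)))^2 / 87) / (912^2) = 0.00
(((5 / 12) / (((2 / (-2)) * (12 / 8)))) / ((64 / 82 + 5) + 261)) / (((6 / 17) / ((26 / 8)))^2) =-10012405 / 113405184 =-0.09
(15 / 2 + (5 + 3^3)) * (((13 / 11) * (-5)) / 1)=-5135 / 22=-233.41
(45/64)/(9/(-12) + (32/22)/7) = -3465/2672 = -1.30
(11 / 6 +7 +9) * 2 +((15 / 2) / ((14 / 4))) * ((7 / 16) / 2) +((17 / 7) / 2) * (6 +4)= 32443 / 672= 48.28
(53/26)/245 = 53/6370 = 0.01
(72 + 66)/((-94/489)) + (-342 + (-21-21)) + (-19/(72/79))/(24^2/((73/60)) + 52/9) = -130445482763/118378336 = -1101.94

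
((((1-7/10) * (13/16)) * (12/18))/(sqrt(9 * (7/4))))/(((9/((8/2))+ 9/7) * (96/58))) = 0.01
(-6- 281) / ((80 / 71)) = -254.71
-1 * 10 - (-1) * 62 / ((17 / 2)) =-46 / 17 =-2.71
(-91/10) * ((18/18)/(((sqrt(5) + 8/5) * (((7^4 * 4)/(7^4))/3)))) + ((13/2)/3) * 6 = 1066/61 - 1365 * sqrt(5)/488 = 11.22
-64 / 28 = -16 / 7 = -2.29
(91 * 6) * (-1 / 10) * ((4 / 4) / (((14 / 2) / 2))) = -78 / 5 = -15.60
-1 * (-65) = 65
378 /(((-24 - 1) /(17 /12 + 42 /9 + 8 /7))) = -5463 /50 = -109.26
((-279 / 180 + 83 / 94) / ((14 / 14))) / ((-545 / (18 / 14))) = 5643 / 3586100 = 0.00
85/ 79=1.08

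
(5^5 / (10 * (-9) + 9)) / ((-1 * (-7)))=-3125 / 567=-5.51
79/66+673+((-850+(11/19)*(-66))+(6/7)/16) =-7512563/35112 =-213.96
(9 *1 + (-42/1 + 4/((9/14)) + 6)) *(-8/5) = 1496/45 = 33.24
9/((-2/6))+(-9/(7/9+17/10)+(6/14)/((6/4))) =-47371/1561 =-30.35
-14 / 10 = -7 / 5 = -1.40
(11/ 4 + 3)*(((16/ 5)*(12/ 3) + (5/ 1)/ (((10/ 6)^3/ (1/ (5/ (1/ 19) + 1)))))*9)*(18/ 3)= 6364629/ 1600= 3977.89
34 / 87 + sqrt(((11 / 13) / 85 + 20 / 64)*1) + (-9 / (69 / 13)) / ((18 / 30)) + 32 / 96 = -1402 / 667 + sqrt(6299605) / 4420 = -1.53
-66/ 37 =-1.78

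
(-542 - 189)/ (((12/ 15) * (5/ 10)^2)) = -3655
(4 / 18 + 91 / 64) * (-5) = -8.22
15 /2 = 7.50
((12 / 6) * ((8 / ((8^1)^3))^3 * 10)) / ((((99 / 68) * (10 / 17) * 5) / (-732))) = -17629 / 1351680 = -0.01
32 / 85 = 0.38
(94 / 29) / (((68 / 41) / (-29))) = -1927 / 34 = -56.68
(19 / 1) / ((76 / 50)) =25 / 2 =12.50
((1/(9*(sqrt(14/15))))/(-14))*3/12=-sqrt(210)/7056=-0.00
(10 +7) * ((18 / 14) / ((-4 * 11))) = -153 / 308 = -0.50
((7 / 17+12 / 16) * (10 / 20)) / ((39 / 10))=395 / 2652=0.15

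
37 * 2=74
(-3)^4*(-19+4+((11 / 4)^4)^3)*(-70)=-8896730996893635 / 8388608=-1060572981.46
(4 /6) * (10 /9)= 20 /27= 0.74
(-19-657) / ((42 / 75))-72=-8954 / 7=-1279.14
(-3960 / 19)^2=43439.34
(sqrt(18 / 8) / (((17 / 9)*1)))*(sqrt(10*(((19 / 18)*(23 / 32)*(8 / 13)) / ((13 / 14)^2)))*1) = 63*sqrt(28405) / 5746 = 1.85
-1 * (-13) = 13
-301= -301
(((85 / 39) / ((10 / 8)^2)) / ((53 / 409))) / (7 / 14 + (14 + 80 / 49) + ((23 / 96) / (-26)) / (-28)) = 1395494912 / 2091515945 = 0.67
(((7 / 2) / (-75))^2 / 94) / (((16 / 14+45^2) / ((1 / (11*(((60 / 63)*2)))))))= 2401 / 4399566600000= 0.00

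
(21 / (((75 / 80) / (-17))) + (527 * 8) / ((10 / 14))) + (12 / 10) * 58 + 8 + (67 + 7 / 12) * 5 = 356227 / 60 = 5937.12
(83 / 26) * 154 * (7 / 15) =44737 / 195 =229.42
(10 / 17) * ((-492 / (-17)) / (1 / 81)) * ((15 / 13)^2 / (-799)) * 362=-32459454000 / 39023959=-831.78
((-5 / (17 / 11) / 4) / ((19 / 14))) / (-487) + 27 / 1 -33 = -1887227 / 314602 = -6.00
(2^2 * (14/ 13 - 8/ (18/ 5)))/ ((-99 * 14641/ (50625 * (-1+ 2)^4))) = 335000/ 2093663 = 0.16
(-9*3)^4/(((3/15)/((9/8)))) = 2989355.62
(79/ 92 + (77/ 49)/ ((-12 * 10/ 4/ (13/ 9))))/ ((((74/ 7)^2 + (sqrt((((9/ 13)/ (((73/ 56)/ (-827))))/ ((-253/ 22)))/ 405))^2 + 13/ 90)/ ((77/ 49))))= 710655803/ 64681197786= 0.01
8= 8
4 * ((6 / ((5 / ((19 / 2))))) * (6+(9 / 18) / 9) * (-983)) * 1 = -4071586 / 15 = -271439.07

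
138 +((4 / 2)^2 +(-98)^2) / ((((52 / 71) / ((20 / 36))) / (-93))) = -26428628 / 39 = -677657.13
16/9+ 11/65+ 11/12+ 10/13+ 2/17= 149197/39780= 3.75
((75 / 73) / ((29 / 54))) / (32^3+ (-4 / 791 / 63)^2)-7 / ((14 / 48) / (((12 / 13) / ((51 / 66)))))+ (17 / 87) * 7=-5394882242226106729 / 197601641893210776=-27.30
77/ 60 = 1.28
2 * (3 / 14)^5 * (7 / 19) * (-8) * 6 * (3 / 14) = -2187 / 638666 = -0.00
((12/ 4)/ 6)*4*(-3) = -6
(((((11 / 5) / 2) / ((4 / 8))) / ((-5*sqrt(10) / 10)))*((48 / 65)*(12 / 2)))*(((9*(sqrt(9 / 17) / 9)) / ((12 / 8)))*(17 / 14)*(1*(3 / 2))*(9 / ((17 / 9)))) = -384912*sqrt(170) / 193375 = -25.95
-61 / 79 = -0.77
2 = 2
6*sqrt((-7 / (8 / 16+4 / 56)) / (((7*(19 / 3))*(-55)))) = 0.43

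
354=354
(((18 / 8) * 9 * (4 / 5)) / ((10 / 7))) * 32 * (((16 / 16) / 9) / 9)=112 / 25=4.48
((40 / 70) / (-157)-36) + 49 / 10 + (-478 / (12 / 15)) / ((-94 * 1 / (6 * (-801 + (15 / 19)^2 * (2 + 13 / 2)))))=-11328946364061 / 372934660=-30377.83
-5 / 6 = -0.83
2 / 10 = 0.20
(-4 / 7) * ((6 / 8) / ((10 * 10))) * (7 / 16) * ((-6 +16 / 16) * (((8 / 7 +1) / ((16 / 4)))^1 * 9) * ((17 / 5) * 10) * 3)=4131 / 896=4.61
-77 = -77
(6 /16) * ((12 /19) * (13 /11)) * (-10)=-585 /209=-2.80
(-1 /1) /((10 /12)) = -6 /5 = -1.20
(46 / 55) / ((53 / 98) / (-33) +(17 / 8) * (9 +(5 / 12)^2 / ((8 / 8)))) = 2596608 / 60470735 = 0.04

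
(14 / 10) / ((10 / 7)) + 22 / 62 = 2069 / 1550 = 1.33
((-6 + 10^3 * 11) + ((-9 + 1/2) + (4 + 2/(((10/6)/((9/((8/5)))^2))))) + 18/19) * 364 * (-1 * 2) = -610180207/76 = -8028686.93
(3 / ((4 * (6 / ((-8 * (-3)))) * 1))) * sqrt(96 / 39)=12 * sqrt(26) / 13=4.71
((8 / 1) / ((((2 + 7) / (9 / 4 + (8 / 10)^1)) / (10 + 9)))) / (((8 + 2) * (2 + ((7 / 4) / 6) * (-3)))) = 9272 / 2025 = 4.58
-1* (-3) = 3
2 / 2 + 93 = 94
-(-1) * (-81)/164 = -81/164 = -0.49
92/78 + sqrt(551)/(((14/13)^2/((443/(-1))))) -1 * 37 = -74867 * sqrt(551)/196 -1397/39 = -9002.06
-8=-8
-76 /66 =-38 /33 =-1.15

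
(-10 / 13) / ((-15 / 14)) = 0.72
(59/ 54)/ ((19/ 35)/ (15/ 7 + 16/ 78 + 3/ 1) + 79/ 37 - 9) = -0.16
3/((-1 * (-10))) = 3/10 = 0.30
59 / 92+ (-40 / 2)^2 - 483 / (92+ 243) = 12303329 / 30820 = 399.20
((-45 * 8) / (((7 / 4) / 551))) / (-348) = 2280 / 7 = 325.71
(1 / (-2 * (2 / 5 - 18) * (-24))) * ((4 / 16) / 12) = -5 / 202752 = -0.00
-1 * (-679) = 679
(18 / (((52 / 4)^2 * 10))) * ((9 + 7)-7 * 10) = -486 / 845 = -0.58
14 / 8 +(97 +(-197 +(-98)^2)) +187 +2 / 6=116317 / 12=9693.08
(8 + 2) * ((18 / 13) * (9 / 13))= 1620 / 169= 9.59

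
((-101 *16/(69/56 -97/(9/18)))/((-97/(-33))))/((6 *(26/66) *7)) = 2346432/13612495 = 0.17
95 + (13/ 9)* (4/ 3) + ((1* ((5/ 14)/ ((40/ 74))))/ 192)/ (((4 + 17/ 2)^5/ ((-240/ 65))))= 2325654295876/ 23994140625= 96.93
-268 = -268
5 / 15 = 1 / 3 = 0.33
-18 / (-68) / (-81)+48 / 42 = 2441 / 2142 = 1.14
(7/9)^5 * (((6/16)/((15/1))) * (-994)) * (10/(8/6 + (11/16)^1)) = -66824632/1909251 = -35.00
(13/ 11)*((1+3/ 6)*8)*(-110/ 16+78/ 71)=-81.92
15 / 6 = 5 / 2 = 2.50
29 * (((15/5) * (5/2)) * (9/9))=435/2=217.50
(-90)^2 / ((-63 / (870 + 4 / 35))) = -5481720 / 49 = -111871.84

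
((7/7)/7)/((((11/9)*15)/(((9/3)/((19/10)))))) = 18/1463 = 0.01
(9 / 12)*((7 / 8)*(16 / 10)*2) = 21 / 10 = 2.10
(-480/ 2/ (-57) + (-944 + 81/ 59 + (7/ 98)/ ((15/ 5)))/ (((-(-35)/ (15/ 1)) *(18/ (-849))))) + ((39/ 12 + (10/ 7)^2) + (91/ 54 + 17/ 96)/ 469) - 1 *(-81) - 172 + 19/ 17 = 146518542350857/ 7722201312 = 18973.68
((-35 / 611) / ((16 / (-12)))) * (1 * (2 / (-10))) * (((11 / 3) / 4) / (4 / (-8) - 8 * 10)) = 11 / 112424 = 0.00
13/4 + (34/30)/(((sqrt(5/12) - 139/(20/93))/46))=3.17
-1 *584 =-584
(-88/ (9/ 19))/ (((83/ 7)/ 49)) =-573496/ 747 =-767.73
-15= -15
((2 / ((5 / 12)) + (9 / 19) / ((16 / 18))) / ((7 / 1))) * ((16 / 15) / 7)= 386 / 3325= 0.12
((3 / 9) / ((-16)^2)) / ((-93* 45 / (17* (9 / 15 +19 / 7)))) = -493 / 28123200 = -0.00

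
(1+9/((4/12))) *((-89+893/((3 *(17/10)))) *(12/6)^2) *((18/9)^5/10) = 7868672/255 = 30857.54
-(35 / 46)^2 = -0.58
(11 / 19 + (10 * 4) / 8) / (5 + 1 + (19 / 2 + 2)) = 212 / 665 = 0.32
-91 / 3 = -30.33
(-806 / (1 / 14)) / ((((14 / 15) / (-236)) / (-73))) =-208286520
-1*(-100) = 100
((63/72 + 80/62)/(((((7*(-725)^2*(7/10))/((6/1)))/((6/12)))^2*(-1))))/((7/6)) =-0.00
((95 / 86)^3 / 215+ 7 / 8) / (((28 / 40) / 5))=301288525 / 47863214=6.29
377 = 377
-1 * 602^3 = -218167208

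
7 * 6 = 42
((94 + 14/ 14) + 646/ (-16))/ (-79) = -437/ 632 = -0.69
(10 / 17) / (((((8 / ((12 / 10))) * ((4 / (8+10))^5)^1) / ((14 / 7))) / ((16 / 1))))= 177147 / 34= 5210.21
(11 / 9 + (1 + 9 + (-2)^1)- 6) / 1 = 29 / 9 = 3.22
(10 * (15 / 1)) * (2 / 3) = 100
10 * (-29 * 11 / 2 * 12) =-19140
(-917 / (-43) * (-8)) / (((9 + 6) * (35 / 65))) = -13624 / 645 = -21.12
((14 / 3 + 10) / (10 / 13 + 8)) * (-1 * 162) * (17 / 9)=-9724 / 19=-511.79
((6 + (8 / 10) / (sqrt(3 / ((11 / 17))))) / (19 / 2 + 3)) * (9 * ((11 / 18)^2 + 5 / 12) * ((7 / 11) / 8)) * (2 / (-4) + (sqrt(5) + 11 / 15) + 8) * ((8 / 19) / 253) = 896 * (30 * sqrt(5) + 247) * (2 * sqrt(561) + 765) / 45507268125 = 0.01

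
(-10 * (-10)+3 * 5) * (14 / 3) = 1610 / 3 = 536.67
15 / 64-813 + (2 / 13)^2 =-812.74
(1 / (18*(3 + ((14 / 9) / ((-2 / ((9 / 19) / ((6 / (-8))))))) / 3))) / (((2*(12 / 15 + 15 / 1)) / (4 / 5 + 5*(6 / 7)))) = 0.00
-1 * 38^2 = -1444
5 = 5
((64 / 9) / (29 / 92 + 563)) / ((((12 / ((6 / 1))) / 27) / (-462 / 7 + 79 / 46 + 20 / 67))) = -12620736 / 1157425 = -10.90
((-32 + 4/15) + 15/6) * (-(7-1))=877/5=175.40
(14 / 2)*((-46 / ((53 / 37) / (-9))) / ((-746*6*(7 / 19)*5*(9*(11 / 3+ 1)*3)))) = -16169 / 8302980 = -0.00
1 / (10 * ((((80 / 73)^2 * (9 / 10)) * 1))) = 5329 / 57600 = 0.09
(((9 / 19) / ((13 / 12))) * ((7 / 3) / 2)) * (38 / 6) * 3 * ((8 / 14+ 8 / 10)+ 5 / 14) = 1089 / 65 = 16.75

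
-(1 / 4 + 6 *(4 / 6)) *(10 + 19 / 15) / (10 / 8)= -2873 / 75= -38.31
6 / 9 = 2 / 3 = 0.67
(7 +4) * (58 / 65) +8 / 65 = 646 / 65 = 9.94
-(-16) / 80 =1 / 5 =0.20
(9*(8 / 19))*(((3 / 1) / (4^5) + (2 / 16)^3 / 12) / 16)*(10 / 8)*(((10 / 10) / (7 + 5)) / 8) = 0.00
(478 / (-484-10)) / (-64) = 239 / 15808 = 0.02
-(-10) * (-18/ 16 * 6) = -135/ 2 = -67.50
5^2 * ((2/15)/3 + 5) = 1135/9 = 126.11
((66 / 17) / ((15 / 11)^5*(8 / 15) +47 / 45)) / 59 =478321470 / 25871780191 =0.02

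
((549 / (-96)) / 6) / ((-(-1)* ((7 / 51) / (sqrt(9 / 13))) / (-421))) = 3929193* sqrt(13) / 5824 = 2432.50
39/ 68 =0.57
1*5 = 5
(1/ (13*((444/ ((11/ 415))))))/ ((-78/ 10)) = -11/ 18683964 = -0.00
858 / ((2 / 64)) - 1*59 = 27397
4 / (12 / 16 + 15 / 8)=32 / 21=1.52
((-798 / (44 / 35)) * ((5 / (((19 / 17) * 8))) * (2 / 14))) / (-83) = 8925 / 14608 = 0.61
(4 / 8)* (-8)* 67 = -268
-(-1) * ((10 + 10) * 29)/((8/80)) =5800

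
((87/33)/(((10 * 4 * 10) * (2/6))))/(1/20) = 87/220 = 0.40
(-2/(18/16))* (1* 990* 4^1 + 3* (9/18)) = -7042.67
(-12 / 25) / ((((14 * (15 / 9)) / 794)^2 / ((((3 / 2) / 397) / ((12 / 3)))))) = -0.53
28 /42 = 2 /3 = 0.67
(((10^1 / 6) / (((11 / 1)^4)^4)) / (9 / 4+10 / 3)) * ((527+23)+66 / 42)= 7020 / 1959129391455940319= 0.00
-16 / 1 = -16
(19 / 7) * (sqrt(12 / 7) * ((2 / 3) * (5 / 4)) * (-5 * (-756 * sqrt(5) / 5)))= 3420 * sqrt(105) / 7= 5006.37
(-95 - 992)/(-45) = 1087/45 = 24.16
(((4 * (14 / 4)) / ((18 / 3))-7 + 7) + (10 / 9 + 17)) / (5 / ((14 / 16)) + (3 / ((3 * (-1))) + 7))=644 / 369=1.75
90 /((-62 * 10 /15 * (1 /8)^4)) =-276480 /31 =-8918.71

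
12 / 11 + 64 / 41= 1196 / 451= 2.65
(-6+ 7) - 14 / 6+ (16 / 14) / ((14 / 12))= -52 / 147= -0.35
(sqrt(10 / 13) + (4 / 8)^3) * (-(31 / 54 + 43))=-181 * sqrt(130) / 54 - 2353 / 432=-43.66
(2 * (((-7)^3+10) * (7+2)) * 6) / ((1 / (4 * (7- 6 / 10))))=-920678.40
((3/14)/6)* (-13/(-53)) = 13/1484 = 0.01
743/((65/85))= 12631/13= 971.62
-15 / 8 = -1.88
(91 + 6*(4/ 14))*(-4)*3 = -7788/ 7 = -1112.57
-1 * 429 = -429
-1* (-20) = 20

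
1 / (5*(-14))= -1 / 70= -0.01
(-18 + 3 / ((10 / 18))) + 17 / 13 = -734 / 65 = -11.29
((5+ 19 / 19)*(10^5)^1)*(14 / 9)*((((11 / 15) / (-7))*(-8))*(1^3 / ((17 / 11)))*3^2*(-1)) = -77440000 / 17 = -4555294.12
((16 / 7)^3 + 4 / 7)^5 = 1456460015899231232 / 4747561509943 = 306780.65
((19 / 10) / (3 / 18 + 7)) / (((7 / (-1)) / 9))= -513 / 1505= -0.34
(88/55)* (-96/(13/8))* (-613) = 3766272/65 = 57942.65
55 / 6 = 9.17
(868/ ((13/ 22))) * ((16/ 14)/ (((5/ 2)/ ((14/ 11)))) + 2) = 246512/ 65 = 3792.49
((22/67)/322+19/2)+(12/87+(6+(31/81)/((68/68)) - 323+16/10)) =-77378786717/253386630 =-305.38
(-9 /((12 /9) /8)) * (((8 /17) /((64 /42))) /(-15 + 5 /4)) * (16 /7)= 2592 /935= 2.77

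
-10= -10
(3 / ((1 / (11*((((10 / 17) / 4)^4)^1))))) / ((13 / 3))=61875 / 17372368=0.00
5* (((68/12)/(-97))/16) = -85/4656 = -0.02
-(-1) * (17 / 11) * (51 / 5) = 867 / 55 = 15.76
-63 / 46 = -1.37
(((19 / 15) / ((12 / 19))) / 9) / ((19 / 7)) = 133 / 1620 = 0.08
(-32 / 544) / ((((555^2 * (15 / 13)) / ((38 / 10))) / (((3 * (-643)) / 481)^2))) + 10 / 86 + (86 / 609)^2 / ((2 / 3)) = 67055155593015176 / 458711595667154375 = 0.15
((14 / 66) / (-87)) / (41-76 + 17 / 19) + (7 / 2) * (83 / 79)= 540459031 / 146972232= 3.68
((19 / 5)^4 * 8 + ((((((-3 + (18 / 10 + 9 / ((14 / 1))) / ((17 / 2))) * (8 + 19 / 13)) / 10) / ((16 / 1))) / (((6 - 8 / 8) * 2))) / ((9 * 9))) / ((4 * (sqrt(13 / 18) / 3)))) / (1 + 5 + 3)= 1042568 / 5625 - 11029 * sqrt(26) / 2895984000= 185.35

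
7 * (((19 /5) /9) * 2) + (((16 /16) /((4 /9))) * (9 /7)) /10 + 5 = 5645 /504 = 11.20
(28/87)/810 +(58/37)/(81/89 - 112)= -176761604/12889632465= -0.01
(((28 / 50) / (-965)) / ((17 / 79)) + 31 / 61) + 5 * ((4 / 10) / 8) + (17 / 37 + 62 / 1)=234060246157 / 3702608500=63.21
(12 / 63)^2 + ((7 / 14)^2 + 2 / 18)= 701 / 1764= 0.40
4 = 4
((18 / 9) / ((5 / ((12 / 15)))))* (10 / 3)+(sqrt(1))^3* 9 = 151 / 15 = 10.07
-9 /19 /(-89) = 9 /1691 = 0.01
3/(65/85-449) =-17/2540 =-0.01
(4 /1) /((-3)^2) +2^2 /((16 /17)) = 169 /36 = 4.69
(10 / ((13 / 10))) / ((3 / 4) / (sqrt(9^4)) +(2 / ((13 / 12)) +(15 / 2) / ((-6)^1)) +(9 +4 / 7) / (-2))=-18900 / 10271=-1.84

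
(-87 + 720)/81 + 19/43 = 9586/1161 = 8.26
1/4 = 0.25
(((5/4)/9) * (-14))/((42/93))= -155/36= -4.31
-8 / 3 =-2.67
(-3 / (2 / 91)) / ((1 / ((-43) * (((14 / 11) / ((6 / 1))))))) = 27391 / 22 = 1245.05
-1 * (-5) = 5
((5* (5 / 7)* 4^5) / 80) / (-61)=-320 / 427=-0.75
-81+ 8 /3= -235 /3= -78.33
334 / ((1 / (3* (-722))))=-723444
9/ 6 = 3/ 2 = 1.50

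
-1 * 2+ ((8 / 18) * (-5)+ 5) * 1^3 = 7 / 9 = 0.78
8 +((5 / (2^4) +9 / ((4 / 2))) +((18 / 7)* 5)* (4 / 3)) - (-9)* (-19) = -15797 / 112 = -141.04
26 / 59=0.44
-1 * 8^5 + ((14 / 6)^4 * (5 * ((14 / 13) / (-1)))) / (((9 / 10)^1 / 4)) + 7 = -317198797 / 9477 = -33470.38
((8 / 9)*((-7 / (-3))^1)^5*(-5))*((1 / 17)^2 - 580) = 178289.93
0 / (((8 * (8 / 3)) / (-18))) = 0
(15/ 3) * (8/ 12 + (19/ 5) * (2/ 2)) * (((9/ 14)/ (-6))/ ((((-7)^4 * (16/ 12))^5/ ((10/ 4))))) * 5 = -407025/ 4575607718570262585344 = -0.00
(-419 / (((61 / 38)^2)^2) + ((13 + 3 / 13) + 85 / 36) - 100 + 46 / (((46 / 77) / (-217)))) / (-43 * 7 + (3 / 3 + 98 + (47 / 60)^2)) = 10922770434742700 / 130495431461603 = 83.70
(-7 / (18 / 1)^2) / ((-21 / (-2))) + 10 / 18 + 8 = 8.55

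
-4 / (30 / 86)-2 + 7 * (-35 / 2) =-4079 / 30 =-135.97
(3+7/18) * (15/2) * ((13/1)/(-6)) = -55.07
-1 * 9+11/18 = -151/18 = -8.39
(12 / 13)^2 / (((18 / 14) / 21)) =2352 / 169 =13.92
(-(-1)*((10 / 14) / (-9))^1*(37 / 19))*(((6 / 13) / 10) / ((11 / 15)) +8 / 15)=-47323 / 513513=-0.09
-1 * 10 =-10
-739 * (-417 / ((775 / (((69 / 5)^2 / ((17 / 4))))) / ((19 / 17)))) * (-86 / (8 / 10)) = -2397346046262 / 1119875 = -2140726.46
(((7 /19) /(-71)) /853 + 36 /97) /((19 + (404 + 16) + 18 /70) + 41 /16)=23197671280 /27616317201171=0.00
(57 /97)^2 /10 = 3249 /94090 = 0.03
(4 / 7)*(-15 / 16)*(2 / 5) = -3 / 14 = -0.21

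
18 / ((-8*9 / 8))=-2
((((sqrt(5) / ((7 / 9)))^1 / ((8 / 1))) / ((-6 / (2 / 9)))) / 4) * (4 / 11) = -sqrt(5) / 1848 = -0.00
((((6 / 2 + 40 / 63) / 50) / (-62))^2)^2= 2750058481 / 1454819029568100000000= 0.00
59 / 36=1.64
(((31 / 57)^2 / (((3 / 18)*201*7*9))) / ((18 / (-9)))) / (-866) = 961 / 11876349114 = 0.00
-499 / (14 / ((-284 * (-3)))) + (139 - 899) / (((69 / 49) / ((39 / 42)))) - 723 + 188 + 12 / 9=-5055809 / 161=-31402.54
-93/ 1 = -93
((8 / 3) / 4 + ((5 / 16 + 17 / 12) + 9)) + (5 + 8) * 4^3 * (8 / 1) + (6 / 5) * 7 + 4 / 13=20829443 / 3120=6676.10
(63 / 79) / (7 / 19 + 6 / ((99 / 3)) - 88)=-1881 / 206269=-0.01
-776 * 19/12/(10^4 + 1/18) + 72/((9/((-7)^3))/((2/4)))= -246983488/180001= -1372.12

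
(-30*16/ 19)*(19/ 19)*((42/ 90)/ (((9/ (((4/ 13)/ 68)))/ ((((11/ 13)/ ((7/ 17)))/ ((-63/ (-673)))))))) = -236896/ 1820637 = -0.13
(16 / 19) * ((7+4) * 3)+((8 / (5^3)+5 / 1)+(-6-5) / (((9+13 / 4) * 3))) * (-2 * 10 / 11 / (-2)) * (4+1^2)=7595818 / 153615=49.45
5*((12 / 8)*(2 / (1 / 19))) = 285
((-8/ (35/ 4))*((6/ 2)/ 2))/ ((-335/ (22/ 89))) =1056/ 1043525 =0.00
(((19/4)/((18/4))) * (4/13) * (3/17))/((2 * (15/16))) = 304/9945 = 0.03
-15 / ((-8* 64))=15 / 512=0.03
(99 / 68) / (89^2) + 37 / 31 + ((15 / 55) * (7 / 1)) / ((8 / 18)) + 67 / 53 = 32870600985 / 4867311922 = 6.75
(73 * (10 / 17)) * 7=5110 / 17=300.59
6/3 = 2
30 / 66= 5 / 11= 0.45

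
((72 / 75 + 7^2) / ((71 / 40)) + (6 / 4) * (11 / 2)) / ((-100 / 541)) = -27960503 / 142000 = -196.90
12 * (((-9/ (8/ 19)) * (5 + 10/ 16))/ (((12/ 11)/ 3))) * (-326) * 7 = 289739835/ 32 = 9054369.84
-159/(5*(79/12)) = -4.83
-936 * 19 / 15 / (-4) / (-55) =-1482 / 275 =-5.39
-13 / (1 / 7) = -91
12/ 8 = 3/ 2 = 1.50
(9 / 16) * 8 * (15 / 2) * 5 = 675 / 4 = 168.75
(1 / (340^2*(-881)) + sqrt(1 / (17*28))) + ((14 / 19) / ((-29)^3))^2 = -194769873281 / 21869000363229011600 + sqrt(119) / 238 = 0.05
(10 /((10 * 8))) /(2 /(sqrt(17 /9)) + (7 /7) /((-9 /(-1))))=-153 /23192 + 243 * sqrt(17) /11596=0.08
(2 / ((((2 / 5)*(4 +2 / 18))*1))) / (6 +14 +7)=5 / 111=0.05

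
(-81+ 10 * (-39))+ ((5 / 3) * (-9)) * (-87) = 834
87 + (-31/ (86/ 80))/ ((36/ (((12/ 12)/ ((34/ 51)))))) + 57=18421/ 129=142.80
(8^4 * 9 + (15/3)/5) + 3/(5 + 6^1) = 405518/11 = 36865.27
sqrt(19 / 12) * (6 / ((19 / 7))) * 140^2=137200 * sqrt(57) / 19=54517.75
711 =711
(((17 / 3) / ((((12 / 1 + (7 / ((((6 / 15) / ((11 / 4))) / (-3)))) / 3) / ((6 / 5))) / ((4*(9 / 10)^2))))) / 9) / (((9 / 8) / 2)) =-256 / 2125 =-0.12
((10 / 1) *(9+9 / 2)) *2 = 270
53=53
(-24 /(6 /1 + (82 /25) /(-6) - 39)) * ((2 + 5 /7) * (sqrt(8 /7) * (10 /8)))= 21375 * sqrt(14) /30821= 2.59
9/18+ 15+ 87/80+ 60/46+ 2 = 36601/1840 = 19.89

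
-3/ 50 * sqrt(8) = -3 * sqrt(2)/ 25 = -0.17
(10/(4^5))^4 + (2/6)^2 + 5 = 3161095935481/618475290624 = 5.11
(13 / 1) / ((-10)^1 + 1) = -13 / 9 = -1.44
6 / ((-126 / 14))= -2 / 3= -0.67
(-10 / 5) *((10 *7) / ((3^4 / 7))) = -980 / 81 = -12.10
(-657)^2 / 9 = 47961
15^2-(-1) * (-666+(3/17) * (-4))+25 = -7084/17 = -416.71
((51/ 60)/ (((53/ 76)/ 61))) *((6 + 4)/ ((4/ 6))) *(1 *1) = 1115.26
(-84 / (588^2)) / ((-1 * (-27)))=-0.00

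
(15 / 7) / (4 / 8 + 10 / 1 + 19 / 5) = 150 / 1001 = 0.15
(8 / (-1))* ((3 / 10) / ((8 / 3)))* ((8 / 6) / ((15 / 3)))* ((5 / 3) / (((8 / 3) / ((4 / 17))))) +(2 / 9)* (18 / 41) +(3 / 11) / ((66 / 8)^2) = 922241 / 13915605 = 0.07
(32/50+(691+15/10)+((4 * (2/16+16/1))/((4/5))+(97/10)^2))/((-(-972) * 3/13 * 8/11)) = 8273551/1555200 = 5.32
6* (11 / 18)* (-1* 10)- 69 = -317 / 3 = -105.67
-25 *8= -200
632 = 632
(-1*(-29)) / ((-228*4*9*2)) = -29 / 16416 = -0.00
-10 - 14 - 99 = -123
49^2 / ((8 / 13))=31213 / 8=3901.62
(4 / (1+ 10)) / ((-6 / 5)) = -10 / 33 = -0.30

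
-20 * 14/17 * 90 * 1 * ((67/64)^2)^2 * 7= -222166109025/17825792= -12463.18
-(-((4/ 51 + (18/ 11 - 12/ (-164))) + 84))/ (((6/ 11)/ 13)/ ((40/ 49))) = 73290620/ 43911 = 1669.07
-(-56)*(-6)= -336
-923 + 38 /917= -922.96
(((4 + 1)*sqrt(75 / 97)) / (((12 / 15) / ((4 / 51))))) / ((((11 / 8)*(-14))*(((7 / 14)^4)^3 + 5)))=-2048000*sqrt(291) / 7801602039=-0.00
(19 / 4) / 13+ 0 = 19 / 52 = 0.37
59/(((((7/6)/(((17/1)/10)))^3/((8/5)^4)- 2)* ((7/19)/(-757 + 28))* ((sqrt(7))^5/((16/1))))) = 7386.25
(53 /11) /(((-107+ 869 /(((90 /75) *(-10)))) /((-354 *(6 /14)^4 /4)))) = 4559166 /56862883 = 0.08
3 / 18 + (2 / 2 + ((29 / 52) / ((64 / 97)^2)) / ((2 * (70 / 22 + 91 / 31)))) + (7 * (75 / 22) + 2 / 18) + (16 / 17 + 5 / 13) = 39738784446131 / 1495518216192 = 26.57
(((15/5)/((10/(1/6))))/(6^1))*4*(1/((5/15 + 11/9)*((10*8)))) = 3/11200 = 0.00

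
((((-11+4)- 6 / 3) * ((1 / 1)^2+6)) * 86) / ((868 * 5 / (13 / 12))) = -1677 / 1240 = -1.35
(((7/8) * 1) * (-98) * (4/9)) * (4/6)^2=-1372/81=-16.94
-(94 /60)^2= -2209 /900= -2.45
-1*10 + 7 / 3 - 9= -50 / 3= -16.67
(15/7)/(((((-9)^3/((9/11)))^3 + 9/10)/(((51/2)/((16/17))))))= -7225/88025525168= -0.00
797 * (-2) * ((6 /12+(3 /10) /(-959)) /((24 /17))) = -8115851 /14385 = -564.19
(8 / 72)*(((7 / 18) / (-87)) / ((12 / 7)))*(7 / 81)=-343 / 13699368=-0.00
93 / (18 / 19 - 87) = -589 / 545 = -1.08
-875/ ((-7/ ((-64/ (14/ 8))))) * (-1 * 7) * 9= 288000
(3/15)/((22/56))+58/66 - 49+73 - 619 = -97946/165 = -593.61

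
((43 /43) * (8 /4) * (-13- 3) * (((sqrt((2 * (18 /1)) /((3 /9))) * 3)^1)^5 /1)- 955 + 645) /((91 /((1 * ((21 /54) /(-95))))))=31 /2223 + 30233088 * sqrt(3) /1235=42401.02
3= 3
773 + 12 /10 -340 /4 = 689.20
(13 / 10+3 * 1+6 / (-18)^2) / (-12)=-583 / 1620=-0.36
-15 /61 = -0.25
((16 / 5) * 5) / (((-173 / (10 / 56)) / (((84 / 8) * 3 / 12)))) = -15 / 346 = -0.04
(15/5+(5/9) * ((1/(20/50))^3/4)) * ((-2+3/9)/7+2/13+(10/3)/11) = 108697/96096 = 1.13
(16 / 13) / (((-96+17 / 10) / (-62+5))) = 9120 / 12259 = 0.74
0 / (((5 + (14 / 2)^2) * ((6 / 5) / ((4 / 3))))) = 0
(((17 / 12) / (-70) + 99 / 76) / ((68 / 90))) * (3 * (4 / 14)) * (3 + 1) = 184203 / 31654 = 5.82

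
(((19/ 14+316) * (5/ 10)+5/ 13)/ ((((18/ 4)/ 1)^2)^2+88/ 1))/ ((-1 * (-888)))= 0.00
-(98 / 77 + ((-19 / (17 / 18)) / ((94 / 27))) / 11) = -6569 / 8789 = -0.75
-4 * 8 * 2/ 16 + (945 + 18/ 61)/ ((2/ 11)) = 633805/ 122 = 5195.12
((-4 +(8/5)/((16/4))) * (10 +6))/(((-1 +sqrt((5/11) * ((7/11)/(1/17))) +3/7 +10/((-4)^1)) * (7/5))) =9856 * sqrt(595)/11901 +332992/11901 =48.18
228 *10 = 2280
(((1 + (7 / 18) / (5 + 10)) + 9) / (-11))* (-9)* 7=18949 / 330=57.42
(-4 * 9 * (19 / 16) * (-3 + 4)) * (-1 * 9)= 1539 / 4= 384.75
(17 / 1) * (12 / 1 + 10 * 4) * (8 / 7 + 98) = 613496 / 7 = 87642.29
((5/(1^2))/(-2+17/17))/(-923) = 5/923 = 0.01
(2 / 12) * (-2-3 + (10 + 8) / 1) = 13 / 6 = 2.17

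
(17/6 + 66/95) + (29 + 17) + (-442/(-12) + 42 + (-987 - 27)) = -252407/285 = -885.64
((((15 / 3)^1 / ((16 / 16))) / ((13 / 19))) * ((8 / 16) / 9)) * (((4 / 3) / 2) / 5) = 19 / 351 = 0.05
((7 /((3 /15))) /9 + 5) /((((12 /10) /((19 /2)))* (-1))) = -1900 /27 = -70.37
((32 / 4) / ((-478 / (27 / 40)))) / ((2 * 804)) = -9 / 1281040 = -0.00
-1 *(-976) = 976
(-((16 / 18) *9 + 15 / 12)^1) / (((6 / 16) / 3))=-74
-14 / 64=-7 / 32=-0.22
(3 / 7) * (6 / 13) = 18 / 91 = 0.20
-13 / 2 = -6.50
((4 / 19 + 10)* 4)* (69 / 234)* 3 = 8924 / 247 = 36.13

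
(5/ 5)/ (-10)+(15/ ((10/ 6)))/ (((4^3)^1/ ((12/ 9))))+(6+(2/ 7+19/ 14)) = 4329/ 560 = 7.73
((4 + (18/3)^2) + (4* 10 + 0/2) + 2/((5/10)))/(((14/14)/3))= 252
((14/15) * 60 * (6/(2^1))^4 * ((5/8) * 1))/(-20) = -567/4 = -141.75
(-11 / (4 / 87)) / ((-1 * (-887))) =-957 / 3548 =-0.27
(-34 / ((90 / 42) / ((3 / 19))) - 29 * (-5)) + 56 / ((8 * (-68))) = 919851 / 6460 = 142.39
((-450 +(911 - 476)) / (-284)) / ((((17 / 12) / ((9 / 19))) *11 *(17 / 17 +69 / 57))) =135 / 185878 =0.00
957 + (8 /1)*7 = 1013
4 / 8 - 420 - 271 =-690.50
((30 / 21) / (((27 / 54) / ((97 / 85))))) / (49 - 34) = 388 / 1785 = 0.22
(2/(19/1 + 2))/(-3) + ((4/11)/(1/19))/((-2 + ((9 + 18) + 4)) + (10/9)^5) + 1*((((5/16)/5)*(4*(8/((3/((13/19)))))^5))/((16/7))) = 201945574823261254/83969987612279769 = 2.40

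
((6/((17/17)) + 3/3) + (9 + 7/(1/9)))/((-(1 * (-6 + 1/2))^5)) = 2528/161051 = 0.02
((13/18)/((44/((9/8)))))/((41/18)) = 117/14432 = 0.01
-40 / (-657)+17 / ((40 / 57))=638233 / 26280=24.29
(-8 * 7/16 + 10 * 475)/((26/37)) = 351241/52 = 6754.63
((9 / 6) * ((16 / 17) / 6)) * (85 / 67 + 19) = 5432 / 1139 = 4.77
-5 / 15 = -1 / 3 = -0.33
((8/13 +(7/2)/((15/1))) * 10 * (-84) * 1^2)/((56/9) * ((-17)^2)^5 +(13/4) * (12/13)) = -83412/1467643559527223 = -0.00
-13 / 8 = -1.62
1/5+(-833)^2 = 3469446/5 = 693889.20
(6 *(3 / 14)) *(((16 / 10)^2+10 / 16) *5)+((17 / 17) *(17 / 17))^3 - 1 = 20.48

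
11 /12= 0.92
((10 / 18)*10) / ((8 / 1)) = 25 / 36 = 0.69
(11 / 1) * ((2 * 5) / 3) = 110 / 3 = 36.67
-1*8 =-8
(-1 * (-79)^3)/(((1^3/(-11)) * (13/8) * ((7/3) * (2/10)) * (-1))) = 650811480/91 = 7151774.51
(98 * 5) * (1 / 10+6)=2989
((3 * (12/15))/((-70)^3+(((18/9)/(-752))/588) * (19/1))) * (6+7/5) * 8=-0.00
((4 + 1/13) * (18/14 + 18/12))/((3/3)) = 159/14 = 11.36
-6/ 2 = -3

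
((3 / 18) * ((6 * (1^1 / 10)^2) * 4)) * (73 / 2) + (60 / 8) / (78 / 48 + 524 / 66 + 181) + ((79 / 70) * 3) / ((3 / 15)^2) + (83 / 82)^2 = 737164251909 / 8456942900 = 87.17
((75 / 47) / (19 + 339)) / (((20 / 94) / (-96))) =-360 / 179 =-2.01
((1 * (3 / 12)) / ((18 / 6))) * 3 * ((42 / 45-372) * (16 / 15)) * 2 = -197.90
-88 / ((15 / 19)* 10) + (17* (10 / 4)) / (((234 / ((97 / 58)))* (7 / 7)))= -7358003 / 678600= -10.84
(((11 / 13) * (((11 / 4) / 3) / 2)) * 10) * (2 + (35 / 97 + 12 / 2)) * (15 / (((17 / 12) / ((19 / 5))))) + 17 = 28331764 / 21437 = 1321.63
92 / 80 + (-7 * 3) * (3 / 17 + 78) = -557789 / 340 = -1640.56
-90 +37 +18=-35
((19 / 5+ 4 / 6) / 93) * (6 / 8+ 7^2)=13333 / 5580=2.39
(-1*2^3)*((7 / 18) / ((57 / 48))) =-448 / 171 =-2.62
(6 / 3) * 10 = 20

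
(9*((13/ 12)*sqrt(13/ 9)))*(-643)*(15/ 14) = -125385*sqrt(13)/ 56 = -8072.89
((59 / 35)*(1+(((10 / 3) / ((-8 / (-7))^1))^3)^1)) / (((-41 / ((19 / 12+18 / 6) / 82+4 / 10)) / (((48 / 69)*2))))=-5902627211 / 8768768400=-0.67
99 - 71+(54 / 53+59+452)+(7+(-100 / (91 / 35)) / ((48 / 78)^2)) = 377747 / 848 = 445.46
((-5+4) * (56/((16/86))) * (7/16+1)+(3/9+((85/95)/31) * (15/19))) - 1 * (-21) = -220954055/537168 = -411.33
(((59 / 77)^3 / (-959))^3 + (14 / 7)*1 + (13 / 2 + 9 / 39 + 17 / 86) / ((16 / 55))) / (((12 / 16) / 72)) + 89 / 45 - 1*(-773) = 6867985201571933133838433444434328 / 2111041007779384857051021211065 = 3253.36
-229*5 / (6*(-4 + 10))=-1145 / 36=-31.81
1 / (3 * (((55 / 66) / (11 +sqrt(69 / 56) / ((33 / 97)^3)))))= 22 / 5 +912673 * sqrt(966) / 2515590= 15.68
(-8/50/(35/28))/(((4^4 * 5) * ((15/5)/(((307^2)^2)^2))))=-78905450517641748001/30000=-2630181683921391.60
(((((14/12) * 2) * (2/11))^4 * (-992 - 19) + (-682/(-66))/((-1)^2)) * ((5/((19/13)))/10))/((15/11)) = -6063031/1078110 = -5.62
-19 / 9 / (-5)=0.42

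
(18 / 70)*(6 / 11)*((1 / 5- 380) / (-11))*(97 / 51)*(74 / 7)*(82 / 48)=838307853 / 5039650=166.34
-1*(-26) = 26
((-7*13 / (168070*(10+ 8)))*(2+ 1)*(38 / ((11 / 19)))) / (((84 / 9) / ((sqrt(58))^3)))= -136097*sqrt(58) / 3697540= -0.28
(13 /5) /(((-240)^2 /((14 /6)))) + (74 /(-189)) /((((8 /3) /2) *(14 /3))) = -2659541 /42336000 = -0.06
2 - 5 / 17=29 / 17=1.71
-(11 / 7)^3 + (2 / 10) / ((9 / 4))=-58523 / 15435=-3.79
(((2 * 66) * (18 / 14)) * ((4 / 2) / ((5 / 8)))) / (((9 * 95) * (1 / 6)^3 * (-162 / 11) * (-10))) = 15488 / 16625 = 0.93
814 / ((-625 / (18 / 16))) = -3663 / 2500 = -1.47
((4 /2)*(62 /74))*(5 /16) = 155 /296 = 0.52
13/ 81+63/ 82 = 6169/ 6642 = 0.93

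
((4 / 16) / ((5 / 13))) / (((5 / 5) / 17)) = 221 / 20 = 11.05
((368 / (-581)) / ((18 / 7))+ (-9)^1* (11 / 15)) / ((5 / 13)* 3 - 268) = 332423 / 12956715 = 0.03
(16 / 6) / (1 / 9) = 24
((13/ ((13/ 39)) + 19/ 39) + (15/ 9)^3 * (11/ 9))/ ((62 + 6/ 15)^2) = 3565375/ 307509696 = 0.01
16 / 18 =8 / 9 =0.89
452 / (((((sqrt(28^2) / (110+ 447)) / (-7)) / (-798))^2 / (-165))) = -920912927308605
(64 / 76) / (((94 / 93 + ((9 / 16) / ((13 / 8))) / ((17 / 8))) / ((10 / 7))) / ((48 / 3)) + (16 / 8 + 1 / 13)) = 26307840 / 66488353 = 0.40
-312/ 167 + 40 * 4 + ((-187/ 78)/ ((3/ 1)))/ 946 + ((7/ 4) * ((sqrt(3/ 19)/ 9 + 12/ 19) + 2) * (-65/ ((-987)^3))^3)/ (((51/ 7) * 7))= 274625 * sqrt(57)/ 4429784628888621880159696878324 + 7265827810934366566442666812706316503/ 45948187162293279819838686964686708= 158.13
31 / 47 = 0.66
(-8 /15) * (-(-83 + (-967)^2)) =7480048 /15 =498669.87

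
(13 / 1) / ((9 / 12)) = 52 / 3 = 17.33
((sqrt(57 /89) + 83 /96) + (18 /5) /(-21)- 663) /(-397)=2225351 /1333920- sqrt(5073) /35333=1.67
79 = 79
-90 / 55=-18 / 11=-1.64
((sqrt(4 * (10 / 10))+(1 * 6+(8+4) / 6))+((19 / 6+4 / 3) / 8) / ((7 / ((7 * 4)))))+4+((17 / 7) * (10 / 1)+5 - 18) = 771 / 28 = 27.54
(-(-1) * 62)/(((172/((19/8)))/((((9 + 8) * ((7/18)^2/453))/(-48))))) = -490637/4846998528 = -0.00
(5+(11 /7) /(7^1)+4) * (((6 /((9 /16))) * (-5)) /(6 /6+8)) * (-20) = 1446400 /1323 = 1093.27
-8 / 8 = -1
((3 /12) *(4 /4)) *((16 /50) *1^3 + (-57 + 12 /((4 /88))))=5183 /100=51.83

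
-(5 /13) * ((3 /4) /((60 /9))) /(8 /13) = -9 /128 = -0.07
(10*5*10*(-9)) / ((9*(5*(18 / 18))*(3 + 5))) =-25 / 2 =-12.50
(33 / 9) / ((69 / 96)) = 352 / 69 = 5.10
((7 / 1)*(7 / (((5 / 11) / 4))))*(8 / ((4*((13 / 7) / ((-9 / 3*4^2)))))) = -1448832 / 65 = -22289.72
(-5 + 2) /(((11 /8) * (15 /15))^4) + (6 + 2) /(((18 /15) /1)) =255956 /43923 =5.83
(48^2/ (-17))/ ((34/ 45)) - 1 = -52129/ 289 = -180.38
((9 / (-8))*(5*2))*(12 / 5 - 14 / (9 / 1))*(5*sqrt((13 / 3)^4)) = -891.94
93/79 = 1.18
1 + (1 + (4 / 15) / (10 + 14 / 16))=2.02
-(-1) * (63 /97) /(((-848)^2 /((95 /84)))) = 285 /279012352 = 0.00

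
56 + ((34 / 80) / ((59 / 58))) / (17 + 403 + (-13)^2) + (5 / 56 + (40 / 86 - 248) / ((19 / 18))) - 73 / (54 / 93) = -304.14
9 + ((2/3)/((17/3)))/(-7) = 1069/119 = 8.98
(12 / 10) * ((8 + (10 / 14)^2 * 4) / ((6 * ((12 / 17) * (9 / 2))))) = 1394 / 2205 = 0.63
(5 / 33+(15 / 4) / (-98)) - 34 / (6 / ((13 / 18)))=-463291 / 116424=-3.98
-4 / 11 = -0.36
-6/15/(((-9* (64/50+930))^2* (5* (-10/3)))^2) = -125/428389348109913515808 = -0.00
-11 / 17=-0.65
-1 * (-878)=878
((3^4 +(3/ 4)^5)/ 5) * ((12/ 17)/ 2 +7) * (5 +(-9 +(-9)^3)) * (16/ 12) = -508133925/ 4352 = -116758.71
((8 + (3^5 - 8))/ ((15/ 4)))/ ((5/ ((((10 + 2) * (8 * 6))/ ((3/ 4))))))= 248832/ 25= 9953.28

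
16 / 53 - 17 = -885 / 53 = -16.70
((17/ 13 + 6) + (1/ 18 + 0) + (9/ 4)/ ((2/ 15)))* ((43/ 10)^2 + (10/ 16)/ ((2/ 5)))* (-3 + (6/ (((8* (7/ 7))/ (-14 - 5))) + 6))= -13997879/ 2560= -5467.92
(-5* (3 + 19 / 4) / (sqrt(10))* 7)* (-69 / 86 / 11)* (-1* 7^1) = -104811* sqrt(10) / 7568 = -43.80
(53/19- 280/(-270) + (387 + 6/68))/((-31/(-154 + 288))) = -456828445/270351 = -1689.76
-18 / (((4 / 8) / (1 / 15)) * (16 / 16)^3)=-12 / 5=-2.40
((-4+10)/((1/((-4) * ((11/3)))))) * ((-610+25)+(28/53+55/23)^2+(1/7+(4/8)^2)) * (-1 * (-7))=527318751102/1485961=354867.15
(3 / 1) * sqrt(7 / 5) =3 * sqrt(35) / 5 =3.55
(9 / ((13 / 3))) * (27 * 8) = 5832 / 13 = 448.62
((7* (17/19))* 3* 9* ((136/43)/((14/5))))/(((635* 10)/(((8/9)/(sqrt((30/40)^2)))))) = 18496/518795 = 0.04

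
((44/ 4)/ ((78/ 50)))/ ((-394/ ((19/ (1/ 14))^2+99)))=-19485125/ 15366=-1268.07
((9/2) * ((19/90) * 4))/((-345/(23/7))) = -19/525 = -0.04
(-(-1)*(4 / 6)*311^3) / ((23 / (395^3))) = 3707681753002250 / 69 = 53734518159452.90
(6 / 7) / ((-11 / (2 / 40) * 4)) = -3 / 3080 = -0.00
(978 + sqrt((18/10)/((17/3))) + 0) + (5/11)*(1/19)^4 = 3*sqrt(255)/85 + 1401993323/1433531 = 978.56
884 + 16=900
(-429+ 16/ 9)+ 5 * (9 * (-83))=-37460/ 9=-4162.22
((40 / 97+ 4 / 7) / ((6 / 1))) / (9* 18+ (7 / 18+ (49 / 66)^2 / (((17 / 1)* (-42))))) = 49466736 / 48990521531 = 0.00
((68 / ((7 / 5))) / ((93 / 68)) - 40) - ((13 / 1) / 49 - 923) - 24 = 4075094 / 4557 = 894.25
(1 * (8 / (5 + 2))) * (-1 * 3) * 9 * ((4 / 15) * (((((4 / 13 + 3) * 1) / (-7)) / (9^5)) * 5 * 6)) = 2752 / 1393119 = 0.00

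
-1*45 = -45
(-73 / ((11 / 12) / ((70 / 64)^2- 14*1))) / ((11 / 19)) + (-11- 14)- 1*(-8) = 54028279 / 30976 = 1744.20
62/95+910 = 86512/95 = 910.65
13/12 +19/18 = 77/36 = 2.14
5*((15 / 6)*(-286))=-3575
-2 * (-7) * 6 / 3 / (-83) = -28 / 83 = -0.34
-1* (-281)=281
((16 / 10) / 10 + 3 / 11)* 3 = 357 / 275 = 1.30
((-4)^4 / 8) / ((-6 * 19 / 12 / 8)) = -512 / 19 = -26.95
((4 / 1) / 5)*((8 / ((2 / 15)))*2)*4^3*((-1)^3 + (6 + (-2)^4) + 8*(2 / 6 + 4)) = 342016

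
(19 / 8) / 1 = 19 / 8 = 2.38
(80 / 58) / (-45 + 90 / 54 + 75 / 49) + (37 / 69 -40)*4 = -388282916 / 2459229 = -157.89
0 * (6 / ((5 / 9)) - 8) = 0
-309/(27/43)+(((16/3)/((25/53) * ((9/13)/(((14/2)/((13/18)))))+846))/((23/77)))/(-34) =-1087112650639/2209076883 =-492.11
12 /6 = 2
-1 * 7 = -7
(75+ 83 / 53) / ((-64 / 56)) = -14203 / 212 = -67.00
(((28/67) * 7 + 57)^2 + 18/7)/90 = 112922377/2828070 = 39.93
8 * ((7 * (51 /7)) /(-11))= -408 /11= -37.09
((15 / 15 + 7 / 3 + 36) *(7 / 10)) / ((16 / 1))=413 / 240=1.72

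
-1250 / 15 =-250 / 3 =-83.33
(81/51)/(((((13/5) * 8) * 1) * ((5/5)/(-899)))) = -68.65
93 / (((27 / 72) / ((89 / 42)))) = 11036 / 21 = 525.52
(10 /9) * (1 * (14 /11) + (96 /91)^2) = 2173100 /819819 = 2.65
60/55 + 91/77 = 25/11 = 2.27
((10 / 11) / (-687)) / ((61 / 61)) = -10 / 7557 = -0.00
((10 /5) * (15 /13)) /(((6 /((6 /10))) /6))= 18 /13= 1.38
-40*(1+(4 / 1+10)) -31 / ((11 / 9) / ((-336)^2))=-31504584 / 11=-2864053.09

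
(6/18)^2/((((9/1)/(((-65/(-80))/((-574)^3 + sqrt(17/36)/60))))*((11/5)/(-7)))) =2275*sqrt(17)/917786248408762525897434 + 8604924692000/50988124911597918105413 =0.00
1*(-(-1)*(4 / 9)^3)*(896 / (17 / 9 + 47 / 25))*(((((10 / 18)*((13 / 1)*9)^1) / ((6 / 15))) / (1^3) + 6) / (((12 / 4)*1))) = 15097600 / 12879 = 1172.26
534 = 534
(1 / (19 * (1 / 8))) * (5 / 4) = 10 / 19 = 0.53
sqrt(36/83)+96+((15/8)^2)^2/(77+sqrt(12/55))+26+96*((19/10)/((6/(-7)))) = -89.98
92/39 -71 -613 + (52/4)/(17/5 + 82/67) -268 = -57198919/60411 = -946.83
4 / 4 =1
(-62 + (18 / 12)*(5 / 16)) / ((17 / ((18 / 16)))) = -17721 / 4352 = -4.07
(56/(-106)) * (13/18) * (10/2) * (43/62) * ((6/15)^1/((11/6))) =-0.29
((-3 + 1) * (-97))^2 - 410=37226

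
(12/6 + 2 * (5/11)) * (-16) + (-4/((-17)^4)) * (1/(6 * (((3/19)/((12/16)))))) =-256576721/5512386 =-46.55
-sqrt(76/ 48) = -sqrt(57)/ 6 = -1.26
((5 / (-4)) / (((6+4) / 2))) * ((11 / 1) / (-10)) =11 / 40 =0.28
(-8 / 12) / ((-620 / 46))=23 / 465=0.05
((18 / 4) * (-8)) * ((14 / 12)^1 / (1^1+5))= -7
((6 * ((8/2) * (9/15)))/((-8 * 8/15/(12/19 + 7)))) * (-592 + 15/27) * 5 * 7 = 81042675/152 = 533175.49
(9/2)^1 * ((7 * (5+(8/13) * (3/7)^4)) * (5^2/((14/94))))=1657239975/62426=26547.27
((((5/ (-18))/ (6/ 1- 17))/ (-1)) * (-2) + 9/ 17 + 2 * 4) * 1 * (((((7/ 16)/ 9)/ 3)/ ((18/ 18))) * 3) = 12635/ 30294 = 0.42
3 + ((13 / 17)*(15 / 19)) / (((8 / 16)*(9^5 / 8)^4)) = 3926925943275388535203 / 1308975314425129334241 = 3.00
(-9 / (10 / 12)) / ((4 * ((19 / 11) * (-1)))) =297 / 190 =1.56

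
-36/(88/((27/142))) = -243/3124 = -0.08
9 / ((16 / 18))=81 / 8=10.12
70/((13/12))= 840/13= 64.62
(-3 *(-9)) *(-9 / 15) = -81 / 5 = -16.20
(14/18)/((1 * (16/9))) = 7/16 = 0.44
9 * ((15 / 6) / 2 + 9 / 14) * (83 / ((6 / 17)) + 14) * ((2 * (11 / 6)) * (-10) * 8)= -8715850 / 7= -1245121.43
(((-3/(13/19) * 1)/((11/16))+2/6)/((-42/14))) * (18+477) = 12965/13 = 997.31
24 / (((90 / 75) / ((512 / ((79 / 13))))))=133120 / 79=1685.06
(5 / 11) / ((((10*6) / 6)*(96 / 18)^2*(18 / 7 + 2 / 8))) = 63 / 111232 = 0.00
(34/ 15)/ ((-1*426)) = -17/ 3195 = -0.01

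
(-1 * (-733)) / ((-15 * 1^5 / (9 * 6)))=-13194 / 5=-2638.80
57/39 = 19/13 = 1.46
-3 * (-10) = 30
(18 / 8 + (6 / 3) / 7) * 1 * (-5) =-355 / 28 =-12.68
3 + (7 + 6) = 16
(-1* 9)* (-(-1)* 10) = -90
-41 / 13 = -3.15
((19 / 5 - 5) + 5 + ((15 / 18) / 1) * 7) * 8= 1156 / 15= 77.07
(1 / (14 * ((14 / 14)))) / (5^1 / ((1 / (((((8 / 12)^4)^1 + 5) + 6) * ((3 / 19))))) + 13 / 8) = 2052 / 300643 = 0.01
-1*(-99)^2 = -9801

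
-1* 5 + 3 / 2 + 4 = 1 / 2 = 0.50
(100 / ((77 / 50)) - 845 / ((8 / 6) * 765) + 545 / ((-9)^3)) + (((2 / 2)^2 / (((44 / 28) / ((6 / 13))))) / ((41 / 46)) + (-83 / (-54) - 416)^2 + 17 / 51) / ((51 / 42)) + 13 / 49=2015579535151645 / 14241391164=141529.68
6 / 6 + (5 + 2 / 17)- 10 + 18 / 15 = -228 / 85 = -2.68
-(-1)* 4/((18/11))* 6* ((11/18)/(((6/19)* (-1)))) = -2299/81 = -28.38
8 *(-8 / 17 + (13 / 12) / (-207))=-40186 / 10557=-3.81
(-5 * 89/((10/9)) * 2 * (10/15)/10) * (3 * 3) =-2403/5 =-480.60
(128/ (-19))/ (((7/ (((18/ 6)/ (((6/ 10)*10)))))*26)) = -32/ 1729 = -0.02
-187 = -187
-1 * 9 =-9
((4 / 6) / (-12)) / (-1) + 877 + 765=29557 / 18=1642.06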